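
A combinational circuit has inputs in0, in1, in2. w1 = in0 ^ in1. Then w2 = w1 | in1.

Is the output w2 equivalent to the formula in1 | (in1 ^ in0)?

Yes

w1 = in0 ^ in1
w2 = w1 | in1 = (in0 ^ in1) | in1
At in0=0, in1=0, in2=0: circuit gives 0, formula gives 0.
At in0=0, in1=1, in2=0: circuit gives 1, formula gives 1.
Agrees on all 8 inputs.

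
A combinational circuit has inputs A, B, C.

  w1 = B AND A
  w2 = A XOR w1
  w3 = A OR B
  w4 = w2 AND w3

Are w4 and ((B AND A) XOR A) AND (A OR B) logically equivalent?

w1 = B AND A
w2 = A XOR w1 = A XOR (B AND A)
w3 = A OR B
w4 = w2 AND w3 = (A XOR (B AND A)) AND (A OR B)
At A=0, B=0, C=0: circuit gives 0, formula gives 0.
At A=1, B=0, C=0: circuit gives 1, formula gives 1.
Agrees on all 8 inputs.

Yes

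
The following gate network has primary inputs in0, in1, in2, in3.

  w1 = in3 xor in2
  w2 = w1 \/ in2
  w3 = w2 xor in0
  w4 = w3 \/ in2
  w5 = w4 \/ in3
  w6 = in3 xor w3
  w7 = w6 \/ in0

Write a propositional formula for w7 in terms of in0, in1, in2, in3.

(in3 xor (((in3 xor in2) \/ in2) xor in0)) \/ in0

w1 = in3 xor in2
w2 = w1 \/ in2 = (in3 xor in2) \/ in2
w3 = w2 xor in0 = ((in3 xor in2) \/ in2) xor in0
w6 = in3 xor w3 = in3 xor (((in3 xor in2) \/ in2) xor in0)
w7 = w6 \/ in0 = (in3 xor (((in3 xor in2) \/ in2) xor in0)) \/ in0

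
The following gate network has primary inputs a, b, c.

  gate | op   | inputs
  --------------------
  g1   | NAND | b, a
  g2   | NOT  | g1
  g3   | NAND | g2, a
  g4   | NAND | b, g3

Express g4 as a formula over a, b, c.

b NAND (NOT (b NAND a) NAND a)

g1 = b NAND a
g2 = NOT g1 = NOT (b NAND a)
g3 = g2 NAND a = NOT (b NAND a) NAND a
g4 = b NAND g3 = b NAND (NOT (b NAND a) NAND a)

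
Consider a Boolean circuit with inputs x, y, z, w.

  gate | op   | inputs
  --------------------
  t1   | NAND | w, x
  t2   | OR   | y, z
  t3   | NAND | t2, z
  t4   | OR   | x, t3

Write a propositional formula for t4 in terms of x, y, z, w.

x OR ((y OR z) NAND z)

t2 = y OR z
t3 = t2 NAND z = (y OR z) NAND z
t4 = x OR t3 = x OR ((y OR z) NAND z)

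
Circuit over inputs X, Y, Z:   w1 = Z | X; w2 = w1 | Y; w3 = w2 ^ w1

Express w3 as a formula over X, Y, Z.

((Z | X) | Y) ^ (Z | X)

w1 = Z | X
w2 = w1 | Y = (Z | X) | Y
w3 = w2 ^ w1 = ((Z | X) | Y) ^ (Z | X)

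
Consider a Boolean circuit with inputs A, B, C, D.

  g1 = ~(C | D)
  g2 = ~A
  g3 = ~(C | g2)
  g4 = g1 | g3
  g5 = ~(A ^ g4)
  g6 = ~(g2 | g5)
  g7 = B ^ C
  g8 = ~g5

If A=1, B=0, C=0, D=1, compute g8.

0

g1 = ~(0 | 1) = 0
g2 = ~1 = 0
g3 = ~(0 | 0) = 1
g4 = 0 | 1 = 1
g5 = ~(1 ^ 1) = 1
g8 = ~1 = 0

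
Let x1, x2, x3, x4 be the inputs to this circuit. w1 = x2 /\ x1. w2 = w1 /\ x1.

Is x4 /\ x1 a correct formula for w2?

No

w1 = x2 /\ x1
w2 = w1 /\ x1 = (x2 /\ x1) /\ x1
At x1=1, x2=0, x3=0, x4=1: circuit gives 0, formula gives 1.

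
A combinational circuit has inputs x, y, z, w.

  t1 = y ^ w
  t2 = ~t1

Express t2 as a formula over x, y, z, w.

~(y ^ w)

t1 = y ^ w
t2 = ~t1 = ~(y ^ w)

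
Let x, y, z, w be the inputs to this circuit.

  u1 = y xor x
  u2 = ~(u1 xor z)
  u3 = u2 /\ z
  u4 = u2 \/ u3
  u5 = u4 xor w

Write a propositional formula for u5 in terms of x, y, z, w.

u1 = y xor x
u2 = ~(u1 xor z) = ~((y xor x) xor z)
u3 = u2 /\ z = (~((y xor x) xor z)) /\ z
u4 = u2 \/ u3 = (~((y xor x) xor z)) \/ ((~((y xor x) xor z)) /\ z)
u5 = u4 xor w = ((~((y xor x) xor z)) \/ ((~((y xor x) xor z)) /\ z)) xor w

((~((y xor x) xor z)) \/ ((~((y xor x) xor z)) /\ z)) xor w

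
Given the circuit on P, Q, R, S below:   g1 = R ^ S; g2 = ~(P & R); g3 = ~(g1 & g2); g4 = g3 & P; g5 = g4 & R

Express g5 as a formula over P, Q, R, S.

((~((R ^ S) & (~(P & R)))) & P) & R

g1 = R ^ S
g2 = ~(P & R)
g3 = ~(g1 & g2) = ~((R ^ S) & (~(P & R)))
g4 = g3 & P = (~((R ^ S) & (~(P & R)))) & P
g5 = g4 & R = ((~((R ^ S) & (~(P & R)))) & P) & R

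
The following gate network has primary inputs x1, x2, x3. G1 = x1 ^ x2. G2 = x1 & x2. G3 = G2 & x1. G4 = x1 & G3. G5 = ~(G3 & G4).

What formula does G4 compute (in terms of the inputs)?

G2 = x1 & x2
G3 = G2 & x1 = (x1 & x2) & x1
G4 = x1 & G3 = x1 & ((x1 & x2) & x1)

x1 & ((x1 & x2) & x1)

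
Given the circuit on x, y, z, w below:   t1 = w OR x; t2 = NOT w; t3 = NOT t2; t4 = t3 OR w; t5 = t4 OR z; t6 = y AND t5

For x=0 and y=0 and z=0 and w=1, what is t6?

t2 = NOT 1 = 0
t3 = NOT 0 = 1
t4 = 1 OR 1 = 1
t5 = 1 OR 0 = 1
t6 = 0 AND 1 = 0

0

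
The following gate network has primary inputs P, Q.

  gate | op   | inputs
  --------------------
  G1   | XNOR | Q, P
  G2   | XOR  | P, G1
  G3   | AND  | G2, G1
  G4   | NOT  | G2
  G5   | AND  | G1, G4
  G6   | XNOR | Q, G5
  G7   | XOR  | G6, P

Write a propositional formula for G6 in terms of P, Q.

Q XNOR ((Q XNOR P) AND NOT (P XOR (Q XNOR P)))

G1 = Q XNOR P
G2 = P XOR G1 = P XOR (Q XNOR P)
G4 = NOT G2 = NOT (P XOR (Q XNOR P))
G5 = G1 AND G4 = (Q XNOR P) AND NOT (P XOR (Q XNOR P))
G6 = Q XNOR G5 = Q XNOR ((Q XNOR P) AND NOT (P XOR (Q XNOR P)))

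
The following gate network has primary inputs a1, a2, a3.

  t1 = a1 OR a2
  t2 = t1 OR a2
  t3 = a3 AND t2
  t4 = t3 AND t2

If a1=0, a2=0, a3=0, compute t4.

0

t1 = 0 OR 0 = 0
t2 = 0 OR 0 = 0
t3 = 0 AND 0 = 0
t4 = 0 AND 0 = 0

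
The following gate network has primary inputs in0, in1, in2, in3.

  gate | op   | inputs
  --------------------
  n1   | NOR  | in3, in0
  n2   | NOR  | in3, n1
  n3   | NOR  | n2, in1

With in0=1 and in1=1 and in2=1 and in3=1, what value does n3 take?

n1 = 1 NOR 1 = 0
n2 = 1 NOR 0 = 0
n3 = 0 NOR 1 = 0

0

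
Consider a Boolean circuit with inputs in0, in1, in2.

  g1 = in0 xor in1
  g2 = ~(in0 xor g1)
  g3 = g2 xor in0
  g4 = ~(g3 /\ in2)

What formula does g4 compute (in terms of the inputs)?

~(((~(in0 xor (in0 xor in1))) xor in0) /\ in2)

g1 = in0 xor in1
g2 = ~(in0 xor g1) = ~(in0 xor (in0 xor in1))
g3 = g2 xor in0 = (~(in0 xor (in0 xor in1))) xor in0
g4 = ~(g3 /\ in2) = ~(((~(in0 xor (in0 xor in1))) xor in0) /\ in2)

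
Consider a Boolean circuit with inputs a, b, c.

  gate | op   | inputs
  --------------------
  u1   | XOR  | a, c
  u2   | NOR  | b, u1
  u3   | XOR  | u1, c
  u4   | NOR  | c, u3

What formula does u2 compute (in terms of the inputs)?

u1 = a XOR c
u2 = b NOR u1 = b NOR (a XOR c)

b NOR (a XOR c)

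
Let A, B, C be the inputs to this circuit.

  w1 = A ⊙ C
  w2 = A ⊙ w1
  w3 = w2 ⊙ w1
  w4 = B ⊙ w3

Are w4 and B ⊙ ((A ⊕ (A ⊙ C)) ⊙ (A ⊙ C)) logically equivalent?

No

w1 = A ⊙ C
w2 = A ⊙ w1 = A ⊙ (A ⊙ C)
w3 = w2 ⊙ w1 = (A ⊙ (A ⊙ C)) ⊙ (A ⊙ C)
w4 = B ⊙ w3 = B ⊙ ((A ⊙ (A ⊙ C)) ⊙ (A ⊙ C))
At A=0, B=0, C=0: circuit gives 1, formula gives 0.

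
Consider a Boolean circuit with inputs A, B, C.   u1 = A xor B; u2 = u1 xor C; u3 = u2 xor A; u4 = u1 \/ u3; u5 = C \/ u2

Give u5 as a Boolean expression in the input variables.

C \/ ((A xor B) xor C)

u1 = A xor B
u2 = u1 xor C = (A xor B) xor C
u5 = C \/ u2 = C \/ ((A xor B) xor C)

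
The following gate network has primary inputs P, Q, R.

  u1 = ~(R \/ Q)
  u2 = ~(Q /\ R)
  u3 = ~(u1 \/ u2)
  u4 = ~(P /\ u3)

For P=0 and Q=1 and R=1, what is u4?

u1 = ~(1 \/ 1) = 0
u2 = ~(1 /\ 1) = 0
u3 = ~(0 \/ 0) = 1
u4 = ~(0 /\ 1) = 1

1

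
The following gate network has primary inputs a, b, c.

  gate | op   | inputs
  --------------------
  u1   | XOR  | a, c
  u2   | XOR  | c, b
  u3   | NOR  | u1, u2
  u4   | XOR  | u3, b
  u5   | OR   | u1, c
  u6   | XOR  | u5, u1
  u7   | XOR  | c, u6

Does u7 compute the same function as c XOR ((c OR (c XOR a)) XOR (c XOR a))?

u1 = a XOR c
u5 = u1 OR c = (a XOR c) OR c
u6 = u5 XOR u1 = ((a XOR c) OR c) XOR (a XOR c)
u7 = c XOR u6 = c XOR (((a XOR c) OR c) XOR (a XOR c))
At a=0, b=0, c=0: circuit gives 0, formula gives 0.
At a=0, b=0, c=1: circuit gives 1, formula gives 1.
Agrees on all 8 inputs.

Yes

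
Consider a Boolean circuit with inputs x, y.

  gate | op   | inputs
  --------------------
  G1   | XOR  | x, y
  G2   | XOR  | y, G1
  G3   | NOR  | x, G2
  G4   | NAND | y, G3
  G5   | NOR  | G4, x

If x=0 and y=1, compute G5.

G1 = 0 XOR 1 = 1
G2 = 1 XOR 1 = 0
G3 = 0 NOR 0 = 1
G4 = 1 NAND 1 = 0
G5 = 0 NOR 0 = 1

1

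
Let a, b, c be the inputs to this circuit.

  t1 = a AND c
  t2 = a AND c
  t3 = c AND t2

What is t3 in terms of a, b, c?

c AND (a AND c)

t2 = a AND c
t3 = c AND t2 = c AND (a AND c)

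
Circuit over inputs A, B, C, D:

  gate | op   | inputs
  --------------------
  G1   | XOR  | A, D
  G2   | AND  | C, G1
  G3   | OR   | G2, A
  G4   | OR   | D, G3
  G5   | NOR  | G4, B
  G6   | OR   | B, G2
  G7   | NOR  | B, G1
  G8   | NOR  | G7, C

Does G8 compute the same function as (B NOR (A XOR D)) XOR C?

G1 = A XOR D
G7 = B NOR G1 = B NOR (A XOR D)
G8 = G7 NOR C = (B NOR (A XOR D)) NOR C
At A=0, B=0, C=0, D=0: circuit gives 0, formula gives 1.

No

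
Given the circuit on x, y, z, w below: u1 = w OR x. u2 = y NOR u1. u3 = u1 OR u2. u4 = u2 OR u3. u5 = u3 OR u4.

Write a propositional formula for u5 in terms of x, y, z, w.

u1 = w OR x
u2 = y NOR u1 = y NOR (w OR x)
u3 = u1 OR u2 = (w OR x) OR (y NOR (w OR x))
u4 = u2 OR u3 = (y NOR (w OR x)) OR ((w OR x) OR (y NOR (w OR x)))
u5 = u3 OR u4 = ((w OR x) OR (y NOR (w OR x))) OR ((y NOR (w OR x)) OR ((w OR x) OR (y NOR (w OR x))))

((w OR x) OR (y NOR (w OR x))) OR ((y NOR (w OR x)) OR ((w OR x) OR (y NOR (w OR x))))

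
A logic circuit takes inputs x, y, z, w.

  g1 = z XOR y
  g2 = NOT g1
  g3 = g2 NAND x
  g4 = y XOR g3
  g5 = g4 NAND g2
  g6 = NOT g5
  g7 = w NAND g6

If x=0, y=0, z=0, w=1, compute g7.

0

g1 = 0 XOR 0 = 0
g2 = NOT 0 = 1
g3 = 1 NAND 0 = 1
g4 = 0 XOR 1 = 1
g5 = 1 NAND 1 = 0
g6 = NOT 0 = 1
g7 = 1 NAND 1 = 0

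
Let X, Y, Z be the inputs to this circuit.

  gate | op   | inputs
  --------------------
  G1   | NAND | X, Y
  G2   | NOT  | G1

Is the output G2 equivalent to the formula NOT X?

No

G1 = X NAND Y
G2 = NOT G1 = NOT (X NAND Y)
At X=0, Y=0, Z=0: circuit gives 0, formula gives 1.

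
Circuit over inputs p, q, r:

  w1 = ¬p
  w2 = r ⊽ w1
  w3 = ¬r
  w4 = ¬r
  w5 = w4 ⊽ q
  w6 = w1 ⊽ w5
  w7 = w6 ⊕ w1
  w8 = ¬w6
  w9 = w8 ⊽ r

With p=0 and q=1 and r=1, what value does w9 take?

w1 = ¬0 = 1
w4 = ¬1 = 0
w5 = 0 ⊽ 1 = 0
w6 = 1 ⊽ 0 = 0
w8 = ¬0 = 1
w9 = 1 ⊽ 1 = 0

0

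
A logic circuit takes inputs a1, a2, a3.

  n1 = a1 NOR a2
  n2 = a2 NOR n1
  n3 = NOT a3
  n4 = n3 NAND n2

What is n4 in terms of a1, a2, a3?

n1 = a1 NOR a2
n2 = a2 NOR n1 = a2 NOR (a1 NOR a2)
n3 = NOT a3
n4 = n3 NAND n2 = NOT a3 NAND (a2 NOR (a1 NOR a2))

NOT a3 NAND (a2 NOR (a1 NOR a2))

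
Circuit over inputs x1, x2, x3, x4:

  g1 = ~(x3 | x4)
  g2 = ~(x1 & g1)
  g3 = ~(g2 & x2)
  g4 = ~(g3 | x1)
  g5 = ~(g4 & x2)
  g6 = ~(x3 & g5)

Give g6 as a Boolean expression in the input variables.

~(x3 & (~((~((~((~(x1 & (~(x3 | x4)))) & x2)) | x1)) & x2)))

g1 = ~(x3 | x4)
g2 = ~(x1 & g1) = ~(x1 & (~(x3 | x4)))
g3 = ~(g2 & x2) = ~((~(x1 & (~(x3 | x4)))) & x2)
g4 = ~(g3 | x1) = ~((~((~(x1 & (~(x3 | x4)))) & x2)) | x1)
g5 = ~(g4 & x2) = ~((~((~((~(x1 & (~(x3 | x4)))) & x2)) | x1)) & x2)
g6 = ~(x3 & g5) = ~(x3 & (~((~((~((~(x1 & (~(x3 | x4)))) & x2)) | x1)) & x2)))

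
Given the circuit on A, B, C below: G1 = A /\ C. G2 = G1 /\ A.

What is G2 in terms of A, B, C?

(A /\ C) /\ A

G1 = A /\ C
G2 = G1 /\ A = (A /\ C) /\ A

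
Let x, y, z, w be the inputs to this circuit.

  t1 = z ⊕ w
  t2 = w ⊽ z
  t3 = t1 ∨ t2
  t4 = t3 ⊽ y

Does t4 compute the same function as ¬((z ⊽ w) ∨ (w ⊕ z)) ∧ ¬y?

t1 = z ⊕ w
t2 = w ⊽ z
t3 = t1 ∨ t2 = (z ⊕ w) ∨ (w ⊽ z)
t4 = t3 ⊽ y = ((z ⊕ w) ∨ (w ⊽ z)) ⊽ y
At x=0, y=0, z=0, w=0: circuit gives 0, formula gives 0.
At x=0, y=0, z=1, w=1: circuit gives 1, formula gives 1.
Agrees on all 16 inputs.

Yes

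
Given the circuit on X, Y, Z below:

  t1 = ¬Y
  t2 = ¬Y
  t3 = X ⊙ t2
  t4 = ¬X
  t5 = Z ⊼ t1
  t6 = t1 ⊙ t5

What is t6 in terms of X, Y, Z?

t1 = ¬Y
t5 = Z ⊼ t1 = Z ⊼ ¬Y
t6 = t1 ⊙ t5 = ¬Y ⊙ (Z ⊼ ¬Y)

¬Y ⊙ (Z ⊼ ¬Y)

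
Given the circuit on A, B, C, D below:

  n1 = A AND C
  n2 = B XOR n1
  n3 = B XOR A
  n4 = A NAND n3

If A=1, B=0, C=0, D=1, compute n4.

0

n3 = 0 XOR 1 = 1
n4 = 1 NAND 1 = 0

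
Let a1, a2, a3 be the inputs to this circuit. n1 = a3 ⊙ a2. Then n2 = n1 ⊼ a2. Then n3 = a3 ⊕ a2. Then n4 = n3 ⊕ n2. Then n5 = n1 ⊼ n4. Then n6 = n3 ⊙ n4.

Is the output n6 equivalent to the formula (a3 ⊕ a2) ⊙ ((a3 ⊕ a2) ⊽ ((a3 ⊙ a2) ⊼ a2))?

n1 = a3 ⊙ a2
n2 = n1 ⊼ a2 = (a3 ⊙ a2) ⊼ a2
n3 = a3 ⊕ a2
n4 = n3 ⊕ n2 = (a3 ⊕ a2) ⊕ ((a3 ⊙ a2) ⊼ a2)
n6 = n3 ⊙ n4 = (a3 ⊕ a2) ⊙ ((a3 ⊕ a2) ⊕ ((a3 ⊙ a2) ⊼ a2))
At a1=0, a2=0, a3=0: circuit gives 0, formula gives 1.

No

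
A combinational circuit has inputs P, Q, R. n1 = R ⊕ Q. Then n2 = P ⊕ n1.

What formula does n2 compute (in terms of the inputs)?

n1 = R ⊕ Q
n2 = P ⊕ n1 = P ⊕ (R ⊕ Q)

P ⊕ (R ⊕ Q)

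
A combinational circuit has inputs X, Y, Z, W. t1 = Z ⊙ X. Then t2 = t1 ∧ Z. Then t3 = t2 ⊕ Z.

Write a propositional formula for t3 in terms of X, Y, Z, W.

((Z ⊙ X) ∧ Z) ⊕ Z

t1 = Z ⊙ X
t2 = t1 ∧ Z = (Z ⊙ X) ∧ Z
t3 = t2 ⊕ Z = ((Z ⊙ X) ∧ Z) ⊕ Z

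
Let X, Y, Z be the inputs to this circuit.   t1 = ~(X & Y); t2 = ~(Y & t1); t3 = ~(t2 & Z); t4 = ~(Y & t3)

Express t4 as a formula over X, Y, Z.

~(Y & (~((~(Y & (~(X & Y)))) & Z)))

t1 = ~(X & Y)
t2 = ~(Y & t1) = ~(Y & (~(X & Y)))
t3 = ~(t2 & Z) = ~((~(Y & (~(X & Y)))) & Z)
t4 = ~(Y & t3) = ~(Y & (~((~(Y & (~(X & Y)))) & Z)))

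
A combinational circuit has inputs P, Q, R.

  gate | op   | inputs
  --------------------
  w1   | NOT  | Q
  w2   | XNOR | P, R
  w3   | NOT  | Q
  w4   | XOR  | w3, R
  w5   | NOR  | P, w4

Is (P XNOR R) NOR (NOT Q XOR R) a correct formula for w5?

No

w3 = NOT Q
w4 = w3 XOR R = NOT Q XOR R
w5 = P NOR w4 = P NOR (NOT Q XOR R)
At P=0, Q=1, R=0: circuit gives 1, formula gives 0.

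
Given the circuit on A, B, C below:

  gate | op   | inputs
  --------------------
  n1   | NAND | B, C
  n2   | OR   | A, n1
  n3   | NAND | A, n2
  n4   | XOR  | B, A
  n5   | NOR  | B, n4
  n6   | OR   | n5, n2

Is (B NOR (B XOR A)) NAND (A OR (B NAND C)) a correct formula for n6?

n1 = B NAND C
n2 = A OR n1 = A OR (B NAND C)
n4 = B XOR A
n5 = B NOR n4 = B NOR (B XOR A)
n6 = n5 OR n2 = (B NOR (B XOR A)) OR (A OR (B NAND C))
At A=0, B=0, C=0: circuit gives 1, formula gives 0.

No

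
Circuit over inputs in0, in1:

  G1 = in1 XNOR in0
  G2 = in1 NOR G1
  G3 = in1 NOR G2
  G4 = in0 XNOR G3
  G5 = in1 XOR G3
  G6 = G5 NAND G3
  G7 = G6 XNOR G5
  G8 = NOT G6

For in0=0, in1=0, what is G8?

1

G1 = 0 XNOR 0 = 1
G2 = 0 NOR 1 = 0
G3 = 0 NOR 0 = 1
G5 = 0 XOR 1 = 1
G6 = 1 NAND 1 = 0
G8 = NOT 0 = 1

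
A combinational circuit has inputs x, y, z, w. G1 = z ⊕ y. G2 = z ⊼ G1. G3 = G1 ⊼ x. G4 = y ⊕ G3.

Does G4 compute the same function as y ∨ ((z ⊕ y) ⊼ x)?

No

G1 = z ⊕ y
G3 = G1 ⊼ x = (z ⊕ y) ⊼ x
G4 = y ⊕ G3 = y ⊕ ((z ⊕ y) ⊼ x)
At x=0, y=1, z=0, w=0: circuit gives 0, formula gives 1.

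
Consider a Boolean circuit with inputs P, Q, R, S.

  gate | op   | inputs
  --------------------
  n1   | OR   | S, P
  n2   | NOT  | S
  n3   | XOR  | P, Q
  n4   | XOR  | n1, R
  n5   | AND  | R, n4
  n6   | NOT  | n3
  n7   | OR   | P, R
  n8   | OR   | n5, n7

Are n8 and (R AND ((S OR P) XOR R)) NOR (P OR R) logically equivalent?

No

n1 = S OR P
n4 = n1 XOR R = (S OR P) XOR R
n5 = R AND n4 = R AND ((S OR P) XOR R)
n7 = P OR R
n8 = n5 OR n7 = (R AND ((S OR P) XOR R)) OR (P OR R)
At P=0, Q=0, R=0, S=0: circuit gives 0, formula gives 1.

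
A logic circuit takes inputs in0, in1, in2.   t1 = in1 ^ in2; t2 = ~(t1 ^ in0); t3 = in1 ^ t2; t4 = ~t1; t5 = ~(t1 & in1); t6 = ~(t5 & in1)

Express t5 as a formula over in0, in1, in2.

t1 = in1 ^ in2
t5 = ~(t1 & in1) = ~((in1 ^ in2) & in1)

~((in1 ^ in2) & in1)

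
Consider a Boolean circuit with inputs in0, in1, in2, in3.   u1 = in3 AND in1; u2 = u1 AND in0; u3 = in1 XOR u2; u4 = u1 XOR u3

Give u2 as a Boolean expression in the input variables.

u1 = in3 AND in1
u2 = u1 AND in0 = (in3 AND in1) AND in0

(in3 AND in1) AND in0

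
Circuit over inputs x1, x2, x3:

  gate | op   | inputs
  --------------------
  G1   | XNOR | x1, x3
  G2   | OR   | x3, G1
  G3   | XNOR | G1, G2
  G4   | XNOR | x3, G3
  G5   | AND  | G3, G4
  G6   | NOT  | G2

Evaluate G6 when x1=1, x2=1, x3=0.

G1 = 1 XNOR 0 = 0
G2 = 0 OR 0 = 0
G6 = NOT 0 = 1

1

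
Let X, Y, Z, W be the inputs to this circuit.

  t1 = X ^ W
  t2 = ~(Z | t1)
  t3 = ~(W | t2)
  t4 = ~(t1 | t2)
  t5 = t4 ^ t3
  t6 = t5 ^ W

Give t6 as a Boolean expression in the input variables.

t1 = X ^ W
t2 = ~(Z | t1) = ~(Z | (X ^ W))
t3 = ~(W | t2) = ~(W | (~(Z | (X ^ W))))
t4 = ~(t1 | t2) = ~((X ^ W) | (~(Z | (X ^ W))))
t5 = t4 ^ t3 = (~((X ^ W) | (~(Z | (X ^ W))))) ^ (~(W | (~(Z | (X ^ W)))))
t6 = t5 ^ W = ((~((X ^ W) | (~(Z | (X ^ W))))) ^ (~(W | (~(Z | (X ^ W)))))) ^ W

((~((X ^ W) | (~(Z | (X ^ W))))) ^ (~(W | (~(Z | (X ^ W)))))) ^ W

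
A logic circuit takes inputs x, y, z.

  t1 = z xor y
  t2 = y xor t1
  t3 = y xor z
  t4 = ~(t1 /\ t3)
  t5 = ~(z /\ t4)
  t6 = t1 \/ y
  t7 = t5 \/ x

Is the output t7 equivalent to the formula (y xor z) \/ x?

No

t1 = z xor y
t3 = y xor z
t4 = ~(t1 /\ t3) = ~((z xor y) /\ (y xor z))
t5 = ~(z /\ t4) = ~(z /\ (~((z xor y) /\ (y xor z))))
t7 = t5 \/ x = (~(z /\ (~((z xor y) /\ (y xor z))))) \/ x
At x=0, y=0, z=0: circuit gives 1, formula gives 0.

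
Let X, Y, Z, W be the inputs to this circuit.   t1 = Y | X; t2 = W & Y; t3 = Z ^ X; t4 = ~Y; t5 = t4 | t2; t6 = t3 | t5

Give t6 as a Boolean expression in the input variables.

(Z ^ X) | (~Y | (W & Y))

t2 = W & Y
t3 = Z ^ X
t4 = ~Y
t5 = t4 | t2 = ~Y | (W & Y)
t6 = t3 | t5 = (Z ^ X) | (~Y | (W & Y))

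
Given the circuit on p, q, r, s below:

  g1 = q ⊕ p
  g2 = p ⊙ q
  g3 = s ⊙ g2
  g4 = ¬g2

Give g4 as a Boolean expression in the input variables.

¬(p ⊙ q)

g2 = p ⊙ q
g4 = ¬g2 = ¬(p ⊙ q)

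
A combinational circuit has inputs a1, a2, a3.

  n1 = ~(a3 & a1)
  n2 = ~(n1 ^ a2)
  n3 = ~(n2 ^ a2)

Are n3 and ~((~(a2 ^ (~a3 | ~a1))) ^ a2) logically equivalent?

Yes

n1 = ~(a3 & a1)
n2 = ~(n1 ^ a2) = ~((~(a3 & a1)) ^ a2)
n3 = ~(n2 ^ a2) = ~((~((~(a3 & a1)) ^ a2)) ^ a2)
At a1=1, a2=0, a3=1: circuit gives 0, formula gives 0.
At a1=0, a2=0, a3=0: circuit gives 1, formula gives 1.
Agrees on all 8 inputs.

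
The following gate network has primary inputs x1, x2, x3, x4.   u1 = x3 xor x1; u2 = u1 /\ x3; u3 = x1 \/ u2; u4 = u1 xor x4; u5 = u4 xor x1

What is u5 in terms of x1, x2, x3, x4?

((x3 xor x1) xor x4) xor x1

u1 = x3 xor x1
u4 = u1 xor x4 = (x3 xor x1) xor x4
u5 = u4 xor x1 = ((x3 xor x1) xor x4) xor x1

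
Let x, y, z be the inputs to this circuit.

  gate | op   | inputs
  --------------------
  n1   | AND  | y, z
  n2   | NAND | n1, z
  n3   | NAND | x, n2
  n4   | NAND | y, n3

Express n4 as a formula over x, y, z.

n1 = y AND z
n2 = n1 NAND z = (y AND z) NAND z
n3 = x NAND n2 = x NAND ((y AND z) NAND z)
n4 = y NAND n3 = y NAND (x NAND ((y AND z) NAND z))

y NAND (x NAND ((y AND z) NAND z))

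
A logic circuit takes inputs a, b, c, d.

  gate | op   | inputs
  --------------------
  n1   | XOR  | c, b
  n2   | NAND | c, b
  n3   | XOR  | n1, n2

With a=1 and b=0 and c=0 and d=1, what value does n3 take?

n1 = 0 XOR 0 = 0
n2 = 0 NAND 0 = 1
n3 = 0 XOR 1 = 1

1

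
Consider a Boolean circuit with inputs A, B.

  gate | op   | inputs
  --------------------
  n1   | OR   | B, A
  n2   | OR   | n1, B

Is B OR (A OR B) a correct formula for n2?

n1 = B OR A
n2 = n1 OR B = (B OR A) OR B
At A=0, B=0: circuit gives 0, formula gives 0.
At A=0, B=1: circuit gives 1, formula gives 1.
Agrees on all 4 inputs.

Yes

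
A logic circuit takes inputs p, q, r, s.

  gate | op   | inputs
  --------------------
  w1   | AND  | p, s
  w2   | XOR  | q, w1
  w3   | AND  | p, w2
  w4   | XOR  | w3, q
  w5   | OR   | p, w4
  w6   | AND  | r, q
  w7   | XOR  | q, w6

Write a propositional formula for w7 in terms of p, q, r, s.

w6 = r AND q
w7 = q XOR w6 = q XOR (r AND q)

q XOR (r AND q)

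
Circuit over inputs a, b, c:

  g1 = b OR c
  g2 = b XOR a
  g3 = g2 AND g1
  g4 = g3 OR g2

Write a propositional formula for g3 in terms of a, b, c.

(b XOR a) AND (b OR c)

g1 = b OR c
g2 = b XOR a
g3 = g2 AND g1 = (b XOR a) AND (b OR c)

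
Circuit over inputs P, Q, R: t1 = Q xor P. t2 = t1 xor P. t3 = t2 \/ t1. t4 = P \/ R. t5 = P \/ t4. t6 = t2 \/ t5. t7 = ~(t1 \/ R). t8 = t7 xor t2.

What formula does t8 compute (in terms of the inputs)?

(~((Q xor P) \/ R)) xor ((Q xor P) xor P)

t1 = Q xor P
t2 = t1 xor P = (Q xor P) xor P
t7 = ~(t1 \/ R) = ~((Q xor P) \/ R)
t8 = t7 xor t2 = (~((Q xor P) \/ R)) xor ((Q xor P) xor P)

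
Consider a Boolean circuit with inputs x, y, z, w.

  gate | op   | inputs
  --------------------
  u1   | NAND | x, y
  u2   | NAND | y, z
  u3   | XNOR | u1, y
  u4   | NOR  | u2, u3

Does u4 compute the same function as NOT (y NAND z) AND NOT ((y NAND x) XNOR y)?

u1 = x NAND y
u2 = y NAND z
u3 = u1 XNOR y = (x NAND y) XNOR y
u4 = u2 NOR u3 = (y NAND z) NOR ((x NAND y) XNOR y)
At x=0, y=0, z=0, w=0: circuit gives 0, formula gives 0.
At x=1, y=1, z=1, w=0: circuit gives 1, formula gives 1.
Agrees on all 16 inputs.

Yes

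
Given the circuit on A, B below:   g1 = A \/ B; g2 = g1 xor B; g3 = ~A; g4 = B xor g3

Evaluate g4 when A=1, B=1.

1

g3 = ~1 = 0
g4 = 1 xor 0 = 1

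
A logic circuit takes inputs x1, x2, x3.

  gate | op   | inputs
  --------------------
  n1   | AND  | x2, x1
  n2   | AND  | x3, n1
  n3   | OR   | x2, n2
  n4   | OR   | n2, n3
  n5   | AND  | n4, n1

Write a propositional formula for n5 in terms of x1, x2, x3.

n1 = x2 AND x1
n2 = x3 AND n1 = x3 AND (x2 AND x1)
n3 = x2 OR n2 = x2 OR (x3 AND (x2 AND x1))
n4 = n2 OR n3 = (x3 AND (x2 AND x1)) OR (x2 OR (x3 AND (x2 AND x1)))
n5 = n4 AND n1 = ((x3 AND (x2 AND x1)) OR (x2 OR (x3 AND (x2 AND x1)))) AND (x2 AND x1)

((x3 AND (x2 AND x1)) OR (x2 OR (x3 AND (x2 AND x1)))) AND (x2 AND x1)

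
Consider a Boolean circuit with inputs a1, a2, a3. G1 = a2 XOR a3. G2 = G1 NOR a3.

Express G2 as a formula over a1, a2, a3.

G1 = a2 XOR a3
G2 = G1 NOR a3 = (a2 XOR a3) NOR a3

(a2 XOR a3) NOR a3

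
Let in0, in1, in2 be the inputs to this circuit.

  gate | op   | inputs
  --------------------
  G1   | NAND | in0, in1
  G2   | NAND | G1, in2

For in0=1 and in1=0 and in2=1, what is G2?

0

G1 = 1 NAND 0 = 1
G2 = 1 NAND 1 = 0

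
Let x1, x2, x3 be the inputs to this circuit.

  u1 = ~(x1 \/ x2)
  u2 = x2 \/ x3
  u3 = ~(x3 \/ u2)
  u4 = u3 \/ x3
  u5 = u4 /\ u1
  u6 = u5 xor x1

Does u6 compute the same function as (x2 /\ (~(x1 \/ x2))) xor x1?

No

u1 = ~(x1 \/ x2)
u2 = x2 \/ x3
u3 = ~(x3 \/ u2) = ~(x3 \/ (x2 \/ x3))
u4 = u3 \/ x3 = (~(x3 \/ (x2 \/ x3))) \/ x3
u5 = u4 /\ u1 = ((~(x3 \/ (x2 \/ x3))) \/ x3) /\ (~(x1 \/ x2))
u6 = u5 xor x1 = (((~(x3 \/ (x2 \/ x3))) \/ x3) /\ (~(x1 \/ x2))) xor x1
At x1=0, x2=0, x3=0: circuit gives 1, formula gives 0.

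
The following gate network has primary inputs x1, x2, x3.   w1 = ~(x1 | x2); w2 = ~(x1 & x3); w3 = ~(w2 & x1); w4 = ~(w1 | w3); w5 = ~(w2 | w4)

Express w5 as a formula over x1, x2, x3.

~((~(x1 & x3)) | (~((~(x1 | x2)) | (~((~(x1 & x3)) & x1)))))

w1 = ~(x1 | x2)
w2 = ~(x1 & x3)
w3 = ~(w2 & x1) = ~((~(x1 & x3)) & x1)
w4 = ~(w1 | w3) = ~((~(x1 | x2)) | (~((~(x1 & x3)) & x1)))
w5 = ~(w2 | w4) = ~((~(x1 & x3)) | (~((~(x1 | x2)) | (~((~(x1 & x3)) & x1)))))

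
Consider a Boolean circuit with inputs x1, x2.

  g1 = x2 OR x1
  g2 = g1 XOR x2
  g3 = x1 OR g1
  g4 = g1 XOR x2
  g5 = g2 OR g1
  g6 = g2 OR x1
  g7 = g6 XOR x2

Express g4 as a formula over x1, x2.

(x2 OR x1) XOR x2

g1 = x2 OR x1
g4 = g1 XOR x2 = (x2 OR x1) XOR x2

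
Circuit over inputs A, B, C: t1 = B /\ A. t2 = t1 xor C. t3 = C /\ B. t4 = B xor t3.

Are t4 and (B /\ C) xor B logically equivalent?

Yes

t3 = C /\ B
t4 = B xor t3 = B xor (C /\ B)
At A=0, B=0, C=0: circuit gives 0, formula gives 0.
At A=0, B=1, C=0: circuit gives 1, formula gives 1.
Agrees on all 8 inputs.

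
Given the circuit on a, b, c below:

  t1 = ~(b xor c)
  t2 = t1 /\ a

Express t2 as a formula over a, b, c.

(~(b xor c)) /\ a

t1 = ~(b xor c)
t2 = t1 /\ a = (~(b xor c)) /\ a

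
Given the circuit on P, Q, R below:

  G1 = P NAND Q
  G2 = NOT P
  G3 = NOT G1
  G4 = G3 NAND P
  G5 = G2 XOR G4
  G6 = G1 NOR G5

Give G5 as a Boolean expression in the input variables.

G1 = P NAND Q
G2 = NOT P
G3 = NOT G1 = NOT (P NAND Q)
G4 = G3 NAND P = NOT (P NAND Q) NAND P
G5 = G2 XOR G4 = NOT P XOR (NOT (P NAND Q) NAND P)

NOT P XOR (NOT (P NAND Q) NAND P)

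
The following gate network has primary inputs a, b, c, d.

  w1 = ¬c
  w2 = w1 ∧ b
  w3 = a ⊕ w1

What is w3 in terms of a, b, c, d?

a ⊕ ¬c

w1 = ¬c
w3 = a ⊕ w1 = a ⊕ ¬c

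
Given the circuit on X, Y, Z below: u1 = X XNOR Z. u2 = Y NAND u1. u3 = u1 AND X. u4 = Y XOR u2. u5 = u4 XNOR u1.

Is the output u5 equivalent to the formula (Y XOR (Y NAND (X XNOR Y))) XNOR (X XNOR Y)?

No

u1 = X XNOR Z
u2 = Y NAND u1 = Y NAND (X XNOR Z)
u4 = Y XOR u2 = Y XOR (Y NAND (X XNOR Z))
u5 = u4 XNOR u1 = (Y XOR (Y NAND (X XNOR Z))) XNOR (X XNOR Z)
At X=0, Y=0, Z=1: circuit gives 0, formula gives 1.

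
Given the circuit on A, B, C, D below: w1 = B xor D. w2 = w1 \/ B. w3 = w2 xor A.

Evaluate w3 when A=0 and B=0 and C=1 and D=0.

0

w1 = 0 xor 0 = 0
w2 = 0 \/ 0 = 0
w3 = 0 xor 0 = 0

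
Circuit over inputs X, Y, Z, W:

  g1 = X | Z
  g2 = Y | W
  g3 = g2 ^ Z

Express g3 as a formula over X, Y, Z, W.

g2 = Y | W
g3 = g2 ^ Z = (Y | W) ^ Z

(Y | W) ^ Z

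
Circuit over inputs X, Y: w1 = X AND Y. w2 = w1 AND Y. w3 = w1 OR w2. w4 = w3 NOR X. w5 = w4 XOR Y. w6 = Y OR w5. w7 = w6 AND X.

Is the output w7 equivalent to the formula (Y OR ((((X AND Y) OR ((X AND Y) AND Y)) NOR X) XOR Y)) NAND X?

w1 = X AND Y
w2 = w1 AND Y = (X AND Y) AND Y
w3 = w1 OR w2 = (X AND Y) OR ((X AND Y) AND Y)
w4 = w3 NOR X = ((X AND Y) OR ((X AND Y) AND Y)) NOR X
w5 = w4 XOR Y = (((X AND Y) OR ((X AND Y) AND Y)) NOR X) XOR Y
w6 = Y OR w5 = Y OR ((((X AND Y) OR ((X AND Y) AND Y)) NOR X) XOR Y)
w7 = w6 AND X = (Y OR ((((X AND Y) OR ((X AND Y) AND Y)) NOR X) XOR Y)) AND X
At X=0, Y=0: circuit gives 0, formula gives 1.

No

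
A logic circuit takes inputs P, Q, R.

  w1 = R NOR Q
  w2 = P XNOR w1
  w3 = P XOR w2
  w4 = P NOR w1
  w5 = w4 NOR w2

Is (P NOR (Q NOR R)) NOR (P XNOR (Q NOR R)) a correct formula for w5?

Yes

w1 = R NOR Q
w2 = P XNOR w1 = P XNOR (R NOR Q)
w4 = P NOR w1 = P NOR (R NOR Q)
w5 = w4 NOR w2 = (P NOR (R NOR Q)) NOR (P XNOR (R NOR Q))
At P=0, Q=0, R=1: circuit gives 0, formula gives 0.
At P=0, Q=0, R=0: circuit gives 1, formula gives 1.
Agrees on all 8 inputs.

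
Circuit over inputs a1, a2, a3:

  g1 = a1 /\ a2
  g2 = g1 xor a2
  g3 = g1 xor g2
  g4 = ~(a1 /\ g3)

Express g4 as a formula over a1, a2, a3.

~(a1 /\ ((a1 /\ a2) xor ((a1 /\ a2) xor a2)))

g1 = a1 /\ a2
g2 = g1 xor a2 = (a1 /\ a2) xor a2
g3 = g1 xor g2 = (a1 /\ a2) xor ((a1 /\ a2) xor a2)
g4 = ~(a1 /\ g3) = ~(a1 /\ ((a1 /\ a2) xor ((a1 /\ a2) xor a2)))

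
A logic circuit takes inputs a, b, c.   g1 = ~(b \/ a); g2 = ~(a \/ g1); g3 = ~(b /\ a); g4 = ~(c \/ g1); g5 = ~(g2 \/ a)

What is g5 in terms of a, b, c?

~((~(a \/ (~(b \/ a)))) \/ a)

g1 = ~(b \/ a)
g2 = ~(a \/ g1) = ~(a \/ (~(b \/ a)))
g5 = ~(g2 \/ a) = ~((~(a \/ (~(b \/ a)))) \/ a)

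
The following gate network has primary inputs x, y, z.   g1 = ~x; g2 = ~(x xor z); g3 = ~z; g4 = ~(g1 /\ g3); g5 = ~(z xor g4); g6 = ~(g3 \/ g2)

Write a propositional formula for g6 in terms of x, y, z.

~(~z \/ (~(x xor z)))

g2 = ~(x xor z)
g3 = ~z
g6 = ~(g3 \/ g2) = ~(~z \/ (~(x xor z)))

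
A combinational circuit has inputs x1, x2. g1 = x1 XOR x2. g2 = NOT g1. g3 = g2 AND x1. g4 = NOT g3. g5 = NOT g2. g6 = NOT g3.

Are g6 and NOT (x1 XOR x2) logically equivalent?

g1 = x1 XOR x2
g2 = NOT g1 = NOT (x1 XOR x2)
g3 = g2 AND x1 = NOT (x1 XOR x2) AND x1
g6 = NOT g3 = NOT (NOT (x1 XOR x2) AND x1)
At x1=0, x2=1: circuit gives 1, formula gives 0.

No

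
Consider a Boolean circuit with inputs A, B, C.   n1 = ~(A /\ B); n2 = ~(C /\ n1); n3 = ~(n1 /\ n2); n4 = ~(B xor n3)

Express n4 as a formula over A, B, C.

~(B xor (~((~(A /\ B)) /\ (~(C /\ (~(A /\ B)))))))

n1 = ~(A /\ B)
n2 = ~(C /\ n1) = ~(C /\ (~(A /\ B)))
n3 = ~(n1 /\ n2) = ~((~(A /\ B)) /\ (~(C /\ (~(A /\ B)))))
n4 = ~(B xor n3) = ~(B xor (~((~(A /\ B)) /\ (~(C /\ (~(A /\ B)))))))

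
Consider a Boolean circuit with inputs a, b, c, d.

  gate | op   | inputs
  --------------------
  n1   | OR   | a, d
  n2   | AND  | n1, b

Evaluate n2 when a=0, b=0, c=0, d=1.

n1 = 0 OR 1 = 1
n2 = 1 AND 0 = 0

0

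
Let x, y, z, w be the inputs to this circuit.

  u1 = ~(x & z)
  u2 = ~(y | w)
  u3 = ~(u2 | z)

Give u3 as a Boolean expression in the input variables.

u2 = ~(y | w)
u3 = ~(u2 | z) = ~((~(y | w)) | z)

~((~(y | w)) | z)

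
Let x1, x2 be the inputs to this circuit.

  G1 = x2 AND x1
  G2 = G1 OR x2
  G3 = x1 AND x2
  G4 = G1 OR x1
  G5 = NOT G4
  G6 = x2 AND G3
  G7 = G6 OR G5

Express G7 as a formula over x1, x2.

G1 = x2 AND x1
G3 = x1 AND x2
G4 = G1 OR x1 = (x2 AND x1) OR x1
G5 = NOT G4 = NOT ((x2 AND x1) OR x1)
G6 = x2 AND G3 = x2 AND (x1 AND x2)
G7 = G6 OR G5 = (x2 AND (x1 AND x2)) OR NOT ((x2 AND x1) OR x1)

(x2 AND (x1 AND x2)) OR NOT ((x2 AND x1) OR x1)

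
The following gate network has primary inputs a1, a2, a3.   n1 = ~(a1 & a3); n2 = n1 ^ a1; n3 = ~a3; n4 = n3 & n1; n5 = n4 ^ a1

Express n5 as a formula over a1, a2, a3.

n1 = ~(a1 & a3)
n3 = ~a3
n4 = n3 & n1 = ~a3 & (~(a1 & a3))
n5 = n4 ^ a1 = (~a3 & (~(a1 & a3))) ^ a1

(~a3 & (~(a1 & a3))) ^ a1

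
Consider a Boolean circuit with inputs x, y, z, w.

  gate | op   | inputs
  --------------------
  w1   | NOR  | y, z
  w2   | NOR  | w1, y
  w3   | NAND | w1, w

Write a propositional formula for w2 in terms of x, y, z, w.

(y NOR z) NOR y

w1 = y NOR z
w2 = w1 NOR y = (y NOR z) NOR y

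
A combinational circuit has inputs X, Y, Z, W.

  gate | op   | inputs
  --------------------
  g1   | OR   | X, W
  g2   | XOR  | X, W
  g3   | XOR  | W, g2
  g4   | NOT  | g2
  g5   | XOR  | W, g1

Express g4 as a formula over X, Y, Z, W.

NOT (X XOR W)

g2 = X XOR W
g4 = NOT g2 = NOT (X XOR W)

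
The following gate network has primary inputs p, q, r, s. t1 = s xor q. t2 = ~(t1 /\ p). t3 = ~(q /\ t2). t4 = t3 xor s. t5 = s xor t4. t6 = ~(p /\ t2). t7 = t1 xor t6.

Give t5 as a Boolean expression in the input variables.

t1 = s xor q
t2 = ~(t1 /\ p) = ~((s xor q) /\ p)
t3 = ~(q /\ t2) = ~(q /\ (~((s xor q) /\ p)))
t4 = t3 xor s = (~(q /\ (~((s xor q) /\ p)))) xor s
t5 = s xor t4 = s xor ((~(q /\ (~((s xor q) /\ p)))) xor s)

s xor ((~(q /\ (~((s xor q) /\ p)))) xor s)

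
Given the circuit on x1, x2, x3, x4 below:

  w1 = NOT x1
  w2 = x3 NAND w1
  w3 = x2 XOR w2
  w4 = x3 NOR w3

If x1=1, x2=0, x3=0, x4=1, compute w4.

0

w1 = NOT 1 = 0
w2 = 0 NAND 0 = 1
w3 = 0 XOR 1 = 1
w4 = 0 NOR 1 = 0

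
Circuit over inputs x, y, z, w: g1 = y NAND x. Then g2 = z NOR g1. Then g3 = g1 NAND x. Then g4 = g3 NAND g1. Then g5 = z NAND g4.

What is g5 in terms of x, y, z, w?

z NAND (((y NAND x) NAND x) NAND (y NAND x))

g1 = y NAND x
g3 = g1 NAND x = (y NAND x) NAND x
g4 = g3 NAND g1 = ((y NAND x) NAND x) NAND (y NAND x)
g5 = z NAND g4 = z NAND (((y NAND x) NAND x) NAND (y NAND x))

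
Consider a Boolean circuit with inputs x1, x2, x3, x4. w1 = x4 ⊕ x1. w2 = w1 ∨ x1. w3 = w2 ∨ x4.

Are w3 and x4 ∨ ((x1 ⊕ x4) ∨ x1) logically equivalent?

w1 = x4 ⊕ x1
w2 = w1 ∨ x1 = (x4 ⊕ x1) ∨ x1
w3 = w2 ∨ x4 = ((x4 ⊕ x1) ∨ x1) ∨ x4
At x1=0, x2=0, x3=0, x4=0: circuit gives 0, formula gives 0.
At x1=0, x2=0, x3=0, x4=1: circuit gives 1, formula gives 1.
Agrees on all 16 inputs.

Yes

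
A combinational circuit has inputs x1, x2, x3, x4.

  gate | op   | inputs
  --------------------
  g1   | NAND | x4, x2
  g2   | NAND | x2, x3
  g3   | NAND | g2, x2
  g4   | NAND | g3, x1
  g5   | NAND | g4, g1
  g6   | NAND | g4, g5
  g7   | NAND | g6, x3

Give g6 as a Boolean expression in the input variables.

g1 = x4 NAND x2
g2 = x2 NAND x3
g3 = g2 NAND x2 = (x2 NAND x3) NAND x2
g4 = g3 NAND x1 = ((x2 NAND x3) NAND x2) NAND x1
g5 = g4 NAND g1 = (((x2 NAND x3) NAND x2) NAND x1) NAND (x4 NAND x2)
g6 = g4 NAND g5 = (((x2 NAND x3) NAND x2) NAND x1) NAND ((((x2 NAND x3) NAND x2) NAND x1) NAND (x4 NAND x2))

(((x2 NAND x3) NAND x2) NAND x1) NAND ((((x2 NAND x3) NAND x2) NAND x1) NAND (x4 NAND x2))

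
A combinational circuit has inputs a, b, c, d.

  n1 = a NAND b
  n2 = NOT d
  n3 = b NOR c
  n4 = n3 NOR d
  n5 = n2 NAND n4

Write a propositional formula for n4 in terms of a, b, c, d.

(b NOR c) NOR d

n3 = b NOR c
n4 = n3 NOR d = (b NOR c) NOR d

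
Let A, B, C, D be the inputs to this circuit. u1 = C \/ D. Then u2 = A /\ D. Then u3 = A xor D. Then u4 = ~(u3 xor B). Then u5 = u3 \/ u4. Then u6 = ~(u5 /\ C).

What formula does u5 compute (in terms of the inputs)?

(A xor D) \/ (~((A xor D) xor B))

u3 = A xor D
u4 = ~(u3 xor B) = ~((A xor D) xor B)
u5 = u3 \/ u4 = (A xor D) \/ (~((A xor D) xor B))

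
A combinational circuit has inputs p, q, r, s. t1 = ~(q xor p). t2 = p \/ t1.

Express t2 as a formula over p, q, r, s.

t1 = ~(q xor p)
t2 = p \/ t1 = p \/ (~(q xor p))

p \/ (~(q xor p))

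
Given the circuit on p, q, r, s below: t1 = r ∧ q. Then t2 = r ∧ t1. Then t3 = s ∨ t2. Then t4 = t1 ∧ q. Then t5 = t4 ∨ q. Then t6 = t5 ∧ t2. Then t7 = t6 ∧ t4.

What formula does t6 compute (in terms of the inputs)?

t1 = r ∧ q
t2 = r ∧ t1 = r ∧ (r ∧ q)
t4 = t1 ∧ q = (r ∧ q) ∧ q
t5 = t4 ∨ q = ((r ∧ q) ∧ q) ∨ q
t6 = t5 ∧ t2 = (((r ∧ q) ∧ q) ∨ q) ∧ (r ∧ (r ∧ q))

(((r ∧ q) ∧ q) ∨ q) ∧ (r ∧ (r ∧ q))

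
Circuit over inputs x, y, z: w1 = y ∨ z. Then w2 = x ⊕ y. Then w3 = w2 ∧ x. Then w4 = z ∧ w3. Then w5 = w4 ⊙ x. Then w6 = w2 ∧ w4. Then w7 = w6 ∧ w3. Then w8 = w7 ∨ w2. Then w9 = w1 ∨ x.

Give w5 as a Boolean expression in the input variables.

(z ∧ ((x ⊕ y) ∧ x)) ⊙ x

w2 = x ⊕ y
w3 = w2 ∧ x = (x ⊕ y) ∧ x
w4 = z ∧ w3 = z ∧ ((x ⊕ y) ∧ x)
w5 = w4 ⊙ x = (z ∧ ((x ⊕ y) ∧ x)) ⊙ x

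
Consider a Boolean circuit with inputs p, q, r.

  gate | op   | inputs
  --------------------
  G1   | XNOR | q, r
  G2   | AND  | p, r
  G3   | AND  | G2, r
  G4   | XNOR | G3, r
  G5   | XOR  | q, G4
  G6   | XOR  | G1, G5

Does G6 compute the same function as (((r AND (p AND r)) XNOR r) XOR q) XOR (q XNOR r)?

Yes

G1 = q XNOR r
G2 = p AND r
G3 = G2 AND r = (p AND r) AND r
G4 = G3 XNOR r = ((p AND r) AND r) XNOR r
G5 = q XOR G4 = q XOR (((p AND r) AND r) XNOR r)
G6 = G1 XOR G5 = (q XNOR r) XOR (q XOR (((p AND r) AND r) XNOR r))
At p=0, q=0, r=0: circuit gives 0, formula gives 0.
At p=1, q=0, r=1: circuit gives 1, formula gives 1.
Agrees on all 8 inputs.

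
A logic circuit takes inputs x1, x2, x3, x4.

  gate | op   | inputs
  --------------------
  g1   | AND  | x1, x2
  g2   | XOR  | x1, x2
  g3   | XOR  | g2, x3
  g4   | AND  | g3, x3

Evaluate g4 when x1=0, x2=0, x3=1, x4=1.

g2 = 0 XOR 0 = 0
g3 = 0 XOR 1 = 1
g4 = 1 AND 1 = 1

1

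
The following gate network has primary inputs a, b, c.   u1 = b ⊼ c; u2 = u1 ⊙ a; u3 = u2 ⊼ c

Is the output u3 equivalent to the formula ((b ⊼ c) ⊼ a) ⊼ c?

u1 = b ⊼ c
u2 = u1 ⊙ a = (b ⊼ c) ⊙ a
u3 = u2 ⊼ c = ((b ⊼ c) ⊙ a) ⊼ c
At a=0, b=0, c=1: circuit gives 1, formula gives 0.

No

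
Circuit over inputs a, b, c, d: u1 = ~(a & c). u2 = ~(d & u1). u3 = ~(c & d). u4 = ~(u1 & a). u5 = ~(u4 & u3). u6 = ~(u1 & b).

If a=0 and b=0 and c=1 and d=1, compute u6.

1

u1 = ~(0 & 1) = 1
u6 = ~(1 & 0) = 1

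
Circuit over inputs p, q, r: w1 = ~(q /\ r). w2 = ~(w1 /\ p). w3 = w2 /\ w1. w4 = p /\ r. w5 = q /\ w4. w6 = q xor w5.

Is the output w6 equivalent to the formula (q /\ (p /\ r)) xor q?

Yes

w4 = p /\ r
w5 = q /\ w4 = q /\ (p /\ r)
w6 = q xor w5 = q xor (q /\ (p /\ r))
At p=0, q=0, r=0: circuit gives 0, formula gives 0.
At p=0, q=1, r=0: circuit gives 1, formula gives 1.
Agrees on all 8 inputs.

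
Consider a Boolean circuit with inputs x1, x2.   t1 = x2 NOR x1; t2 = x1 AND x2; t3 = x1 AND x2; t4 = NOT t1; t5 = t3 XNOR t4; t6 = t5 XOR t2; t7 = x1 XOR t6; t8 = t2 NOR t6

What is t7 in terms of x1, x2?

t1 = x2 NOR x1
t2 = x1 AND x2
t3 = x1 AND x2
t4 = NOT t1 = NOT (x2 NOR x1)
t5 = t3 XNOR t4 = (x1 AND x2) XNOR NOT (x2 NOR x1)
t6 = t5 XOR t2 = ((x1 AND x2) XNOR NOT (x2 NOR x1)) XOR (x1 AND x2)
t7 = x1 XOR t6 = x1 XOR (((x1 AND x2) XNOR NOT (x2 NOR x1)) XOR (x1 AND x2))

x1 XOR (((x1 AND x2) XNOR NOT (x2 NOR x1)) XOR (x1 AND x2))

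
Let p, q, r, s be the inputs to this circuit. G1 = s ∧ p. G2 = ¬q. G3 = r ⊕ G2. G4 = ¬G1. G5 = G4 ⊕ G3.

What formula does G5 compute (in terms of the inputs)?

¬(s ∧ p) ⊕ (r ⊕ ¬q)

G1 = s ∧ p
G2 = ¬q
G3 = r ⊕ G2 = r ⊕ ¬q
G4 = ¬G1 = ¬(s ∧ p)
G5 = G4 ⊕ G3 = ¬(s ∧ p) ⊕ (r ⊕ ¬q)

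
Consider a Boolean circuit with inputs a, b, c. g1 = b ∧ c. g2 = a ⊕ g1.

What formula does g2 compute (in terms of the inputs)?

g1 = b ∧ c
g2 = a ⊕ g1 = a ⊕ (b ∧ c)

a ⊕ (b ∧ c)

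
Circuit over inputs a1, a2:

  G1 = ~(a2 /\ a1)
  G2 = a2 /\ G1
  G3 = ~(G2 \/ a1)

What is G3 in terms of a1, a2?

~((a2 /\ (~(a2 /\ a1))) \/ a1)

G1 = ~(a2 /\ a1)
G2 = a2 /\ G1 = a2 /\ (~(a2 /\ a1))
G3 = ~(G2 \/ a1) = ~((a2 /\ (~(a2 /\ a1))) \/ a1)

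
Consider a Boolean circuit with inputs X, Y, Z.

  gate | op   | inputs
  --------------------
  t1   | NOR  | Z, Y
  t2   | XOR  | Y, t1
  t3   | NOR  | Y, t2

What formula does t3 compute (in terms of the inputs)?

t1 = Z NOR Y
t2 = Y XOR t1 = Y XOR (Z NOR Y)
t3 = Y NOR t2 = Y NOR (Y XOR (Z NOR Y))

Y NOR (Y XOR (Z NOR Y))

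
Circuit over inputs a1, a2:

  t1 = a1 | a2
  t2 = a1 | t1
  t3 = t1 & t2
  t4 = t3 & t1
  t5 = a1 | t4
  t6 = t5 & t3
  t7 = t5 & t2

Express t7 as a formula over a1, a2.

(a1 | (((a1 | a2) & (a1 | (a1 | a2))) & (a1 | a2))) & (a1 | (a1 | a2))

t1 = a1 | a2
t2 = a1 | t1 = a1 | (a1 | a2)
t3 = t1 & t2 = (a1 | a2) & (a1 | (a1 | a2))
t4 = t3 & t1 = ((a1 | a2) & (a1 | (a1 | a2))) & (a1 | a2)
t5 = a1 | t4 = a1 | (((a1 | a2) & (a1 | (a1 | a2))) & (a1 | a2))
t7 = t5 & t2 = (a1 | (((a1 | a2) & (a1 | (a1 | a2))) & (a1 | a2))) & (a1 | (a1 | a2))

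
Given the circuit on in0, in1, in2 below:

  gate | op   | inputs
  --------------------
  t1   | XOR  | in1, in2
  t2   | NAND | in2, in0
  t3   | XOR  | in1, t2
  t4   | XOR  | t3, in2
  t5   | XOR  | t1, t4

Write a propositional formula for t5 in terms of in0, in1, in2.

(in1 XOR in2) XOR ((in1 XOR (in2 NAND in0)) XOR in2)

t1 = in1 XOR in2
t2 = in2 NAND in0
t3 = in1 XOR t2 = in1 XOR (in2 NAND in0)
t4 = t3 XOR in2 = (in1 XOR (in2 NAND in0)) XOR in2
t5 = t1 XOR t4 = (in1 XOR in2) XOR ((in1 XOR (in2 NAND in0)) XOR in2)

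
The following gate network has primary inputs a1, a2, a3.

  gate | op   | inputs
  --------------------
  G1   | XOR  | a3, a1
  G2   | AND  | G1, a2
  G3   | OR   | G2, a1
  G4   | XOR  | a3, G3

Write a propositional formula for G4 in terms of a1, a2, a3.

G1 = a3 XOR a1
G2 = G1 AND a2 = (a3 XOR a1) AND a2
G3 = G2 OR a1 = ((a3 XOR a1) AND a2) OR a1
G4 = a3 XOR G3 = a3 XOR (((a3 XOR a1) AND a2) OR a1)

a3 XOR (((a3 XOR a1) AND a2) OR a1)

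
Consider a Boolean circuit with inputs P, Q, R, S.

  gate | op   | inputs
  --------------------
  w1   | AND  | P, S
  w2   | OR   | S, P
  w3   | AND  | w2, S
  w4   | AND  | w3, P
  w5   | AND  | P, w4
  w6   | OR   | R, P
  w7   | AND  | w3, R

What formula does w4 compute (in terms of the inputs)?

((S OR P) AND S) AND P

w2 = S OR P
w3 = w2 AND S = (S OR P) AND S
w4 = w3 AND P = ((S OR P) AND S) AND P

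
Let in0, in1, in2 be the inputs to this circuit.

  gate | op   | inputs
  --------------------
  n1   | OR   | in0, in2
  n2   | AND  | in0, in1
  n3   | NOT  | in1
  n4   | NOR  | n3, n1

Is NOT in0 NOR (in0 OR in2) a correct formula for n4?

No

n1 = in0 OR in2
n3 = NOT in1
n4 = n3 NOR n1 = NOT in1 NOR (in0 OR in2)
At in0=0, in1=1, in2=0: circuit gives 1, formula gives 0.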